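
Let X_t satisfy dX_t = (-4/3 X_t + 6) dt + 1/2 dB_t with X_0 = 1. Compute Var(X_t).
Var(X_t) = 3/32 - 3*exp(-8*t/3)/32

The variance V(t) = Var(X_t) satisfies V'(t) = 2 a V(t) + c^2 with V(0) = 0 (drift coefficient is linear in X, diffusion is constant). With a = -4/3, c = 1/2, the solution is
  V(t) = (c^2 / (2 a)) * (exp(2 a t) - 1)
       = ((1/2)^2 / (2*(-4/3))) * (exp((-8/3) t) - 1)
       = 3/32 - 3*exp(-8*t/3)/32.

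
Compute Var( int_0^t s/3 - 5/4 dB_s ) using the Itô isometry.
Var = t*(16*t^2 - 180*t + 675)/432

The Itô integral of a deterministic integrand f(s) has mean 0 because each increment f(s) * (B_{s+ds} - B_s) has mean 0. By the Itô isometry:
  Var( int_0^t f(s) dB_s ) = E[ (int_0^t f(s) dB_s)^2 ] = int_0^t f(s)^2 ds.
Here f(s) = s/3 - 5/4, so f(s)^2 = (4*s - 15)^2/144. Integrate:
  int_0^t ((4*s - 15)^2/144) ds = t*(16*t^2 - 180*t + 675)/432.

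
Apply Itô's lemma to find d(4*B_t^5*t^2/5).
d(4*B_t^5*t^2/5) = (8*B_t^3*t*(B_t^2 + 5*t)/5) dt + (4*B_t^4*t^2) dB_t

Itô's formula for f(t, x): d f(t, B_t) = (f_t + (1/2) f_xx) dt + f_x dB_t. Compute partials of f(t, x) = 4*t^2*x^5/5:
  f_t(t,x)  = 8*t*x^5/5
  f_x(t,x)  = 4*t^2*x^4
  f_xx(t,x) = 16*t^2*x^3
Assemble drift = f_t + (1/2) f_xx = 8*t*x^3*(5*t + x^2)/5 and diffusion = f_x = 4*t^2*x^4. Substituting x = B_t:
  d(4*B_t^5*t^2/5) = (8*B_t^3*t*(B_t^2 + 5*t)/5) dt + (4*B_t^4*t^2) dB_t.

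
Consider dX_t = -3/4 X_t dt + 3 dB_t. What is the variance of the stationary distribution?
lim Var(X_t) = 6

The OU SDE dX = -theta X dt + sigma dB admits the integrating factor exp(theta t): d(exp(theta t) X_t) = sigma exp(theta t) dB_t. Integrating from 0 to t gives X_t = x_0 * exp(-theta t) + sigma * int_0^t exp(-theta (t-s)) dB_s for any initial x_0. The Itô integral has variance (by the Itô isometry) sigma^2 * int_0^t exp(-2 theta (t - s)) ds = sigma^2 * (1 - exp(-2 theta t)) / (2 theta), independent of x_0.
With theta = 3/4, sigma = 3:
  Var(X_t) = (3)^2 * (1 - exp(-2*3/4 t)) / (2 * 3/4) = 6 - 6*exp(-3*t/2).
As t -> infinity, exp(-2*3/4 t) -> 0, so the stationary variance is sigma^2 / (2 theta) = 6.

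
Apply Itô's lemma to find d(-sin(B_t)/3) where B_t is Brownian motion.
d(-sin(B_t)/3) = (sin(B_t)/6) dt + (-cos(B_t)/3) dB_t

Itô's formula for f(B_t) gives d f(B_t) = f'(B_t) dB_t + (1/2) f''(B_t) dt. Compute derivatives of f(x) = -sin(x)/3:
  f'(x)  = -cos(x)/3
  f''(x) = sin(x)/3
Substitute x = B_t and multiply the f'' term by 1/2:
  drift     = (1/2) * (sin(x)/3) evaluated at B_t = sin(B_t)/6
  diffusion = (-cos(x)/3) evaluated at B_t = -cos(B_t)/3
Therefore d(-sin(B_t)/3) = (sin(B_t)/6) dt + (-cos(B_t)/3) dB_t.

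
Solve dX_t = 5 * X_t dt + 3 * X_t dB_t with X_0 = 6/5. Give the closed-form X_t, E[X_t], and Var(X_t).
X_t = 6/5 * exp((1/2) t + (3) B_t); E[X_t] = 6*exp(5*t)/5; Var(X_t) = 36*(exp(9*t) - 1)*exp(10*t)/25

For GBM dX = mu X dt + sigma X dB with X_0 = x_0, apply Itô to Y = log X: dY = (mu - sigma^2/2) dt + sigma dB, so Y_t = log(x_0) + (mu - sigma^2/2) t + sigma B_t and hence X_t = x_0 * exp((mu - sigma^2/2) t + sigma B_t).
With mu = 5, sigma = 3, x_0 = 6/5, this gives:
  X_t = 6/5 * exp((1/2) * t + (3) * B_t).
Since sigma*B_t ~ Normal(0, sigma^2 t), E[exp(sigma*B_t)] = exp(sigma^2 t / 2); so E[X_t] = x_0 * exp((mu - sigma^2/2) t) * exp(sigma^2 t / 2) = x_0 * exp(mu t) = 6*exp(5*t)/5.
Var(X_t) = E[X_t^2] - (E[X_t])^2 = x_0^2 * exp(2 mu t) * (exp(sigma^2 t) - 1) = 36*(exp(9*t) - 1)*exp(10*t)/25.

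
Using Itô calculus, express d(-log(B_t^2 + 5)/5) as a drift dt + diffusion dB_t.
d(-log(B_t^2 + 5)/5) = ((B_t^2 - 5)/(5*(B_t^2 + 5)^2)) dt + (-2*B_t/(5*B_t^2 + 25)) dB_t

Itô's formula for f(B_t) gives d f(B_t) = f'(B_t) dB_t + (1/2) f''(B_t) dt. Compute derivatives of f(x) = -log(x^2 + 5)/5:
  f'(x)  = -2*x/(5*x^2 + 25)
  f''(x) = 2*(x^2 - 5)/(5*(x^2 + 5)^2)
Substitute x = B_t and multiply the f'' term by 1/2:
  drift     = (1/2) * (2*(x^2 - 5)/(5*(x^2 + 5)^2)) evaluated at B_t = (B_t^2 - 5)/(5*(B_t^2 + 5)^2)
  diffusion = (-2*x/(5*x^2 + 25)) evaluated at B_t = -2*B_t/(5*B_t^2 + 25)
Therefore d(-log(B_t^2 + 5)/5) = ((B_t^2 - 5)/(5*(B_t^2 + 5)^2)) dt + (-2*B_t/(5*B_t^2 + 25)) dB_t.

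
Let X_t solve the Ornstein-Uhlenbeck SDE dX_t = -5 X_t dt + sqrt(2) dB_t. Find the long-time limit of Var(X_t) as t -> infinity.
lim Var(X_t) = 1/5

The OU SDE dX = -theta X dt + sigma dB admits the integrating factor exp(theta t): d(exp(theta t) X_t) = sigma exp(theta t) dB_t. Integrating from 0 to t gives X_t = x_0 * exp(-theta t) + sigma * int_0^t exp(-theta (t-s)) dB_s for any initial x_0. The Itô integral has variance (by the Itô isometry) sigma^2 * int_0^t exp(-2 theta (t - s)) ds = sigma^2 * (1 - exp(-2 theta t)) / (2 theta), independent of x_0.
With theta = 5, sigma = sqrt(2):
  Var(X_t) = (sqrt(2))^2 * (1 - exp(-2*5 t)) / (2 * 5) = 1/5 - exp(-10*t)/5.
As t -> infinity, exp(-2*5 t) -> 0, so the stationary variance is sigma^2 / (2 theta) = 1/5.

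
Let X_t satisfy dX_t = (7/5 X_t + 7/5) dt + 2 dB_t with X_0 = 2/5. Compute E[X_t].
E[X_t] = 7*exp(7*t/5)/5 - 1

Taking expectations and using E[dB_t] = 0, the mean m(t) = E[X_t] satisfies the ODE m'(t) = a m(t) + b with m(0) = x_0. With a = 7/5, b = 7/5, x_0 = 2/5, the solution is
  m(t) = x_0 * exp(a t) + (b/a) * (exp(a t) - 1)
       = (2/5) * exp((7/5) t) + ((7/5)/(7/5)) * (exp((7/5) t) - 1)
       = 7*exp(7*t/5)/5 - 1.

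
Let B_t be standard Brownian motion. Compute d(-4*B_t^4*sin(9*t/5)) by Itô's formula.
d(-4*B_t^4*sin(9*t/5)) = (B_t^2*(-36*B_t^2*cos(9*t/5)/5 - 24*sin(9*t/5))) dt + (-16*B_t^3*sin(9*t/5)) dB_t

Itô's formula for f(t, x): d f(t, B_t) = (f_t + (1/2) f_xx) dt + f_x dB_t. Compute partials of f(t, x) = -4*x^4*sin(9*t/5):
  f_t(t,x)  = -36*x^4*cos(9*t/5)/5
  f_x(t,x)  = -16*x^3*sin(9*t/5)
  f_xx(t,x) = -48*x^2*sin(9*t/5)
Assemble drift = f_t + (1/2) f_xx = x^2*(-36*x^2*cos(9*t/5)/5 - 24*sin(9*t/5)) and diffusion = f_x = -16*x^3*sin(9*t/5). Substituting x = B_t:
  d(-4*B_t^4*sin(9*t/5)) = (B_t^2*(-36*B_t^2*cos(9*t/5)/5 - 24*sin(9*t/5))) dt + (-16*B_t^3*sin(9*t/5)) dB_t.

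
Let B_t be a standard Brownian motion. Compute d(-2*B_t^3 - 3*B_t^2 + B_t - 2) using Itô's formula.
d(-2*B_t^3 - 3*B_t^2 + B_t - 2) = (-6*B_t - 3) dt + (-6*B_t^2 - 6*B_t + 1) dB_t

Itô's formula for f(B_t) gives d f(B_t) = f'(B_t) dB_t + (1/2) f''(B_t) dt. Compute derivatives of f(x) = -2*x^3 - 3*x^2 + x - 2:
  f'(x)  = -6*x^2 - 6*x + 1
  f''(x) = -12*x - 6
Substitute x = B_t and multiply the f'' term by 1/2:
  drift     = (1/2) * (-12*x - 6) evaluated at B_t = -6*B_t - 3
  diffusion = (-6*x^2 - 6*x + 1) evaluated at B_t = -6*B_t^2 - 6*B_t + 1
Therefore d(-2*B_t^3 - 3*B_t^2 + B_t - 2) = (-6*B_t - 3) dt + (-6*B_t^2 - 6*B_t + 1) dB_t.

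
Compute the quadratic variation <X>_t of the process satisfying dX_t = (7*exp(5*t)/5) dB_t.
<X>_t = 49*exp(10*t)/250 - 49/250

For an Itô process dX_t = a(t) dt + b(t) dB_t, the quadratic variation is <X>_t = int_0^t b(s)^2 ds (the drift term does not contribute). Here b(s) = 7*exp(5*s)/5, so
  b(s)^2 = 49*exp(10*s)/25.
Integrating from 0 to t:
  <X>_t = int_0^t (49*exp(10*s)/25) ds = 49*exp(10*t)/250 - 49/250.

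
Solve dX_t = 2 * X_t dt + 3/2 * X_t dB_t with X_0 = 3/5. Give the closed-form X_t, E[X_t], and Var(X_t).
X_t = 3/5 * exp((7/8) t + (3/2) B_t); E[X_t] = 3*exp(2*t)/5; Var(X_t) = 9*(exp(9*t/4) - 1)*exp(4*t)/25

For GBM dX = mu X dt + sigma X dB with X_0 = x_0, apply Itô to Y = log X: dY = (mu - sigma^2/2) dt + sigma dB, so Y_t = log(x_0) + (mu - sigma^2/2) t + sigma B_t and hence X_t = x_0 * exp((mu - sigma^2/2) t + sigma B_t).
With mu = 2, sigma = 3/2, x_0 = 3/5, this gives:
  X_t = 3/5 * exp((7/8) * t + (3/2) * B_t).
Since sigma*B_t ~ Normal(0, sigma^2 t), E[exp(sigma*B_t)] = exp(sigma^2 t / 2); so E[X_t] = x_0 * exp((mu - sigma^2/2) t) * exp(sigma^2 t / 2) = x_0 * exp(mu t) = 3*exp(2*t)/5.
Var(X_t) = E[X_t^2] - (E[X_t])^2 = x_0^2 * exp(2 mu t) * (exp(sigma^2 t) - 1) = 9*(exp(9*t/4) - 1)*exp(4*t)/25.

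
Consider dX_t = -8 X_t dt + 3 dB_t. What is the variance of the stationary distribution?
lim Var(X_t) = 9/16

The OU SDE dX = -theta X dt + sigma dB admits the integrating factor exp(theta t): d(exp(theta t) X_t) = sigma exp(theta t) dB_t. Integrating from 0 to t gives X_t = x_0 * exp(-theta t) + sigma * int_0^t exp(-theta (t-s)) dB_s for any initial x_0. The Itô integral has variance (by the Itô isometry) sigma^2 * int_0^t exp(-2 theta (t - s)) ds = sigma^2 * (1 - exp(-2 theta t)) / (2 theta), independent of x_0.
With theta = 8, sigma = 3:
  Var(X_t) = (3)^2 * (1 - exp(-2*8 t)) / (2 * 8) = 9/16 - 9*exp(-16*t)/16.
As t -> infinity, exp(-2*8 t) -> 0, so the stationary variance is sigma^2 / (2 theta) = 9/16.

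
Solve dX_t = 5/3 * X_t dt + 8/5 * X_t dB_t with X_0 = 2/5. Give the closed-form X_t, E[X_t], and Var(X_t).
X_t = 2/5 * exp((29/75) t + (8/5) B_t); E[X_t] = 2*exp(5*t/3)/5; Var(X_t) = 4*(exp(64*t/25) - 1)*exp(10*t/3)/25

For GBM dX = mu X dt + sigma X dB with X_0 = x_0, apply Itô to Y = log X: dY = (mu - sigma^2/2) dt + sigma dB, so Y_t = log(x_0) + (mu - sigma^2/2) t + sigma B_t and hence X_t = x_0 * exp((mu - sigma^2/2) t + sigma B_t).
With mu = 5/3, sigma = 8/5, x_0 = 2/5, this gives:
  X_t = 2/5 * exp((29/75) * t + (8/5) * B_t).
Since sigma*B_t ~ Normal(0, sigma^2 t), E[exp(sigma*B_t)] = exp(sigma^2 t / 2); so E[X_t] = x_0 * exp((mu - sigma^2/2) t) * exp(sigma^2 t / 2) = x_0 * exp(mu t) = 2*exp(5*t/3)/5.
Var(X_t) = E[X_t^2] - (E[X_t])^2 = x_0^2 * exp(2 mu t) * (exp(sigma^2 t) - 1) = 4*(exp(64*t/25) - 1)*exp(10*t/3)/25.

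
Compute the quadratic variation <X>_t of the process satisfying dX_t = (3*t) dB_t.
<X>_t = 3*t^3

For an Itô process dX_t = a(t) dt + b(t) dB_t, the quadratic variation is <X>_t = int_0^t b(s)^2 ds (the drift term does not contribute). Here b(s) = 3*s, so
  b(s)^2 = 9*s^2.
Integrating from 0 to t:
  <X>_t = int_0^t (9*s^2) ds = 3*t^3.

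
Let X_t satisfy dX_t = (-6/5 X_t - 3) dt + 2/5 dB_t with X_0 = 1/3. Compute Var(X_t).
Var(X_t) = 1/15 - exp(-12*t/5)/15

The variance V(t) = Var(X_t) satisfies V'(t) = 2 a V(t) + c^2 with V(0) = 0 (drift coefficient is linear in X, diffusion is constant). With a = -6/5, c = 2/5, the solution is
  V(t) = (c^2 / (2 a)) * (exp(2 a t) - 1)
       = ((2/5)^2 / (2*(-6/5))) * (exp((-12/5) t) - 1)
       = 1/15 - exp(-12*t/5)/15.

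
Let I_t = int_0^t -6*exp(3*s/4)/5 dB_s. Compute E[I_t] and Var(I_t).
E[I_t] = 0; Var(I_t) = 24*exp(3*t/2)/25 - 24/25

The Itô integral of a deterministic integrand f(s) has mean 0 because each increment f(s) * (B_{s+ds} - B_s) has mean 0. By the Itô isometry:
  Var( int_0^t f(s) dB_s ) = E[ (int_0^t f(s) dB_s)^2 ] = int_0^t f(s)^2 ds.
Here f(s) = -6*exp(3*s/4)/5, so f(s)^2 = 36*exp(3*s/2)/25. Integrate:
  int_0^t (36*exp(3*s/2)/25) ds = 24*exp(3*t/2)/25 - 24/25.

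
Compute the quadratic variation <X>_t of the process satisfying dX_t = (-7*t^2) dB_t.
<X>_t = 49*t^5/5

For an Itô process dX_t = a(t) dt + b(t) dB_t, the quadratic variation is <X>_t = int_0^t b(s)^2 ds (the drift term does not contribute). Here b(s) = -7*s^2, so
  b(s)^2 = 49*s^4.
Integrating from 0 to t:
  <X>_t = int_0^t (49*s^4) ds = 49*t^5/5.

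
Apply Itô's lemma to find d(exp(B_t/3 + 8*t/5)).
d(exp(B_t/3 + 8*t/5)) = (149*exp(B_t/3 + 8*t/5)/90) dt + (exp(B_t/3 + 8*t/5)/3) dB_t

Itô's formula for f(t, x): d f(t, B_t) = (f_t + (1/2) f_xx) dt + f_x dB_t. Compute partials of f(t, x) = exp(8*t/5 + x/3):
  f_t(t,x)  = 8*exp(8*t/5 + x/3)/5
  f_x(t,x)  = exp(8*t/5 + x/3)/3
  f_xx(t,x) = exp(8*t/5 + x/3)/9
Assemble drift = f_t + (1/2) f_xx = 149*exp(8*t/5 + x/3)/90 and diffusion = f_x = exp(8*t/5 + x/3)/3. Substituting x = B_t:
  d(exp(B_t/3 + 8*t/5)) = (149*exp(B_t/3 + 8*t/5)/90) dt + (exp(B_t/3 + 8*t/5)/3) dB_t.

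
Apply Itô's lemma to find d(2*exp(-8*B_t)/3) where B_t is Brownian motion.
d(2*exp(-8*B_t)/3) = (64*exp(-8*B_t)/3) dt + (-16*exp(-8*B_t)/3) dB_t

Itô's formula for f(B_t) gives d f(B_t) = f'(B_t) dB_t + (1/2) f''(B_t) dt. Compute derivatives of f(x) = 2*exp(-8*x)/3:
  f'(x)  = -16*exp(-8*x)/3
  f''(x) = 128*exp(-8*x)/3
Substitute x = B_t and multiply the f'' term by 1/2:
  drift     = (1/2) * (128*exp(-8*x)/3) evaluated at B_t = 64*exp(-8*B_t)/3
  diffusion = (-16*exp(-8*x)/3) evaluated at B_t = -16*exp(-8*B_t)/3
Therefore d(2*exp(-8*B_t)/3) = (64*exp(-8*B_t)/3) dt + (-16*exp(-8*B_t)/3) dB_t.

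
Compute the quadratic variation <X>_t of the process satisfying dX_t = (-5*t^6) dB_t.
<X>_t = 25*t^13/13

For an Itô process dX_t = a(t) dt + b(t) dB_t, the quadratic variation is <X>_t = int_0^t b(s)^2 ds (the drift term does not contribute). Here b(s) = -5*s^6, so
  b(s)^2 = 25*s^12.
Integrating from 0 to t:
  <X>_t = int_0^t (25*s^12) ds = 25*t^13/13.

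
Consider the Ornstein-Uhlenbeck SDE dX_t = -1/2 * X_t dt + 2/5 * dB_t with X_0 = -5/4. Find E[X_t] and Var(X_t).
E[X_t] = -5*exp(-t/2)/4; Var(X_t) = 4/25 - 4*exp(-t)/25

The OU SDE dX = -theta X dt + sigma dB admits the integrating factor exp(theta t): d(exp(theta t) X_t) = sigma exp(theta t) dB_t. Integrating from 0 to t:
  X_t = x_0 * exp(-theta t) + sigma * int_0^t exp(-theta (t-s)) dB_s.
The Itô integral has mean 0 and (by the Itô isometry) variance sigma^2 * int_0^t exp(-2 theta (t - s)) ds = sigma^2 * (1 - exp(-2 theta t)) / (2 theta).
With theta = 1/2, sigma = 2/5, x_0 = -5/4:
  E[X_t] = -5/4 * exp(-1/2 t) = -5*exp(-t/2)/4
  Var(X_t) = (2/5)^2 * (1 - exp(-2*1/2 t)) / (2 * 1/2) = 4/25 - 4*exp(-t)/25.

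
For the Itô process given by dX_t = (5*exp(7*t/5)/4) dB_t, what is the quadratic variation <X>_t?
<X>_t = 125*exp(14*t/5)/224 - 125/224

For an Itô process dX_t = a(t) dt + b(t) dB_t, the quadratic variation is <X>_t = int_0^t b(s)^2 ds (the drift term does not contribute). Here b(s) = 5*exp(7*s/5)/4, so
  b(s)^2 = 25*exp(14*s/5)/16.
Integrating from 0 to t:
  <X>_t = int_0^t (25*exp(14*s/5)/16) ds = 125*exp(14*t/5)/224 - 125/224.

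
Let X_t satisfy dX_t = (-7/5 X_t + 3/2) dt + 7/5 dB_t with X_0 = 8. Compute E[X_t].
E[X_t] = 15/14 + 97*exp(-7*t/5)/14

Taking expectations and using E[dB_t] = 0, the mean m(t) = E[X_t] satisfies the ODE m'(t) = a m(t) + b with m(0) = x_0. With a = -7/5, b = 3/2, x_0 = 8, the solution is
  m(t) = x_0 * exp(a t) + (b/a) * (exp(a t) - 1)
       = 8 * exp((-7/5) t) + ((3/2)/(-7/5)) * (exp((-7/5) t) - 1)
       = 15/14 + 97*exp(-7*t/5)/14.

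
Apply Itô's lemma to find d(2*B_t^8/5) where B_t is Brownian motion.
d(2*B_t^8/5) = (56*B_t^6/5) dt + (16*B_t^7/5) dB_t

Itô's formula for f(B_t) gives d f(B_t) = f'(B_t) dB_t + (1/2) f''(B_t) dt. Compute derivatives of f(x) = 2*x^8/5:
  f'(x)  = 16*x^7/5
  f''(x) = 112*x^6/5
Substitute x = B_t and multiply the f'' term by 1/2:
  drift     = (1/2) * (112*x^6/5) evaluated at B_t = 56*B_t^6/5
  diffusion = (16*x^7/5) evaluated at B_t = 16*B_t^7/5
Therefore d(2*B_t^8/5) = (56*B_t^6/5) dt + (16*B_t^7/5) dB_t.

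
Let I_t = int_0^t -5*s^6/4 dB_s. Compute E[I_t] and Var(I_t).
E[I_t] = 0; Var(I_t) = 25*t^13/208

The Itô integral of a deterministic integrand f(s) has mean 0 because each increment f(s) * (B_{s+ds} - B_s) has mean 0. By the Itô isometry:
  Var( int_0^t f(s) dB_s ) = E[ (int_0^t f(s) dB_s)^2 ] = int_0^t f(s)^2 ds.
Here f(s) = -5*s^6/4, so f(s)^2 = 25*s^12/16. Integrate:
  int_0^t (25*s^12/16) ds = 25*t^13/208.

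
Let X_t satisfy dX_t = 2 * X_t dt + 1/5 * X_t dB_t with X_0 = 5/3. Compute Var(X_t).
Var(X_t) = 25*(exp(t/25) - 1)*exp(4*t)/9

For GBM dX = mu X dt + sigma X dB with X_0 = x_0, apply Itô to Y = log X: dY = (mu - sigma^2/2) dt + sigma dB, so Y_t = log(x_0) + (mu - sigma^2/2) t + sigma B_t and hence X_t = x_0 * exp((mu - sigma^2/2) t + sigma B_t).
With mu = 2, sigma = 1/5, x_0 = 5/3, this gives:
  X_t = 5/3 * exp((99/50) * t + (1/5) * B_t).
Since sigma*B_t ~ Normal(0, sigma^2 t), E[exp(sigma*B_t)] = exp(sigma^2 t / 2); so E[X_t] = x_0 * exp((mu - sigma^2/2) t) * exp(sigma^2 t / 2) = x_0 * exp(mu t) = 5*exp(2*t)/3.
Var(X_t) = E[X_t^2] - (E[X_t])^2 = x_0^2 * exp(2 mu t) * (exp(sigma^2 t) - 1) = 25*(exp(t/25) - 1)*exp(4*t)/9.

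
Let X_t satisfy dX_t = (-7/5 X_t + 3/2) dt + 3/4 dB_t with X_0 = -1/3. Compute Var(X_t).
Var(X_t) = 45/224 - 45*exp(-14*t/5)/224

The variance V(t) = Var(X_t) satisfies V'(t) = 2 a V(t) + c^2 with V(0) = 0 (drift coefficient is linear in X, diffusion is constant). With a = -7/5, c = 3/4, the solution is
  V(t) = (c^2 / (2 a)) * (exp(2 a t) - 1)
       = ((3/4)^2 / (2*(-7/5))) * (exp((-14/5) t) - 1)
       = 45/224 - 45*exp(-14*t/5)/224.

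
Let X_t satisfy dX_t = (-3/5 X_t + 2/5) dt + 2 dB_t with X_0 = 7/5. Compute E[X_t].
E[X_t] = 2/3 + 11*exp(-3*t/5)/15

Taking expectations and using E[dB_t] = 0, the mean m(t) = E[X_t] satisfies the ODE m'(t) = a m(t) + b with m(0) = x_0. With a = -3/5, b = 2/5, x_0 = 7/5, the solution is
  m(t) = x_0 * exp(a t) + (b/a) * (exp(a t) - 1)
       = (7/5) * exp((-3/5) t) + ((2/5)/(-3/5)) * (exp((-3/5) t) - 1)
       = 2/3 + 11*exp(-3*t/5)/15.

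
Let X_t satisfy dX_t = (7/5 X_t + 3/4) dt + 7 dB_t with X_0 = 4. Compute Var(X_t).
Var(X_t) = 35*exp(14*t/5)/2 - 35/2

The variance V(t) = Var(X_t) satisfies V'(t) = 2 a V(t) + c^2 with V(0) = 0 (drift coefficient is linear in X, diffusion is constant). With a = 7/5, c = 7, the solution is
  V(t) = (c^2 / (2 a)) * (exp(2 a t) - 1)
       = (7^2 / (2*(7/5))) * (exp((14/5) t) - 1)
       = 35*exp(14*t/5)/2 - 35/2.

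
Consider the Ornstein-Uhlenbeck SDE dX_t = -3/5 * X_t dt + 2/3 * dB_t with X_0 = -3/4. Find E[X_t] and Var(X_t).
E[X_t] = -3*exp(-3*t/5)/4; Var(X_t) = 10/27 - 10*exp(-6*t/5)/27

The OU SDE dX = -theta X dt + sigma dB admits the integrating factor exp(theta t): d(exp(theta t) X_t) = sigma exp(theta t) dB_t. Integrating from 0 to t:
  X_t = x_0 * exp(-theta t) + sigma * int_0^t exp(-theta (t-s)) dB_s.
The Itô integral has mean 0 and (by the Itô isometry) variance sigma^2 * int_0^t exp(-2 theta (t - s)) ds = sigma^2 * (1 - exp(-2 theta t)) / (2 theta).
With theta = 3/5, sigma = 2/3, x_0 = -3/4:
  E[X_t] = -3/4 * exp(-3/5 t) = -3*exp(-3*t/5)/4
  Var(X_t) = (2/3)^2 * (1 - exp(-2*3/5 t)) / (2 * 3/5) = 10/27 - 10*exp(-6*t/5)/27.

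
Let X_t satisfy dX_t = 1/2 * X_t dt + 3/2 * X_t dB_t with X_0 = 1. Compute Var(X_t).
Var(X_t) = exp(13*t/4) - exp(t)

For GBM dX = mu X dt + sigma X dB with X_0 = x_0, apply Itô to Y = log X: dY = (mu - sigma^2/2) dt + sigma dB, so Y_t = log(x_0) + (mu - sigma^2/2) t + sigma B_t and hence X_t = x_0 * exp((mu - sigma^2/2) t + sigma B_t).
With mu = 1/2, sigma = 3/2, x_0 = 1, this gives:
  X_t = 1 * exp((-5/8) * t + (3/2) * B_t).
Since sigma*B_t ~ Normal(0, sigma^2 t), E[exp(sigma*B_t)] = exp(sigma^2 t / 2); so E[X_t] = x_0 * exp((mu - sigma^2/2) t) * exp(sigma^2 t / 2) = x_0 * exp(mu t) = exp(t/2).
Var(X_t) = E[X_t^2] - (E[X_t])^2 = x_0^2 * exp(2 mu t) * (exp(sigma^2 t) - 1) = exp(13*t/4) - exp(t).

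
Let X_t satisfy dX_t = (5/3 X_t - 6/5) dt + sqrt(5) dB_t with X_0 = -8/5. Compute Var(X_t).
Var(X_t) = 3*exp(10*t/3)/2 - 3/2

The variance V(t) = Var(X_t) satisfies V'(t) = 2 a V(t) + c^2 with V(0) = 0 (drift coefficient is linear in X, diffusion is constant). With a = 5/3, c = sqrt(5), the solution is
  V(t) = (c^2 / (2 a)) * (exp(2 a t) - 1)
       = (sqrt(5)^2 / (2*(5/3))) * (exp((10/3) t) - 1)
       = 3*exp(10*t/3)/2 - 3/2.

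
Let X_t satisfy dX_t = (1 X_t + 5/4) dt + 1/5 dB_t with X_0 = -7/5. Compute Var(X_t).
Var(X_t) = exp(2*t)/50 - 1/50

The variance V(t) = Var(X_t) satisfies V'(t) = 2 a V(t) + c^2 with V(0) = 0 (drift coefficient is linear in X, diffusion is constant). With a = 1, c = 1/5, the solution is
  V(t) = (c^2 / (2 a)) * (exp(2 a t) - 1)
       = ((1/5)^2 / (2*1)) * (exp(2 t) - 1)
       = exp(2*t)/50 - 1/50.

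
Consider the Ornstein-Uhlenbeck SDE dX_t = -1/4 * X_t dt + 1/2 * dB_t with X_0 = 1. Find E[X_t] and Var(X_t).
E[X_t] = exp(-t/4); Var(X_t) = 1/2 - exp(-t/2)/2

The OU SDE dX = -theta X dt + sigma dB admits the integrating factor exp(theta t): d(exp(theta t) X_t) = sigma exp(theta t) dB_t. Integrating from 0 to t:
  X_t = x_0 * exp(-theta t) + sigma * int_0^t exp(-theta (t-s)) dB_s.
The Itô integral has mean 0 and (by the Itô isometry) variance sigma^2 * int_0^t exp(-2 theta (t - s)) ds = sigma^2 * (1 - exp(-2 theta t)) / (2 theta).
With theta = 1/4, sigma = 1/2, x_0 = 1:
  E[X_t] = 1 * exp(-1/4 t) = exp(-t/4)
  Var(X_t) = (1/2)^2 * (1 - exp(-2*1/4 t)) / (2 * 1/4) = 1/2 - exp(-t/2)/2.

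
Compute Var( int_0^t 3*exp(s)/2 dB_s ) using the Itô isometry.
Var = 9*exp(2*t)/8 - 9/8

The Itô integral of a deterministic integrand f(s) has mean 0 because each increment f(s) * (B_{s+ds} - B_s) has mean 0. By the Itô isometry:
  Var( int_0^t f(s) dB_s ) = E[ (int_0^t f(s) dB_s)^2 ] = int_0^t f(s)^2 ds.
Here f(s) = 3*exp(s)/2, so f(s)^2 = 9*exp(2*s)/4. Integrate:
  int_0^t (9*exp(2*s)/4) ds = 9*exp(2*t)/8 - 9/8.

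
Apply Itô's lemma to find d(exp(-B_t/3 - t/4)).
d(exp(-B_t/3 - t/4)) = (-7*exp(-B_t/3 - t/4)/36) dt + (-exp(-B_t/3 - t/4)/3) dB_t

Itô's formula for f(t, x): d f(t, B_t) = (f_t + (1/2) f_xx) dt + f_x dB_t. Compute partials of f(t, x) = exp(-t/4 - x/3):
  f_t(t,x)  = -exp(-t/4 - x/3)/4
  f_x(t,x)  = -exp(-t/4 - x/3)/3
  f_xx(t,x) = exp(-t/4 - x/3)/9
Assemble drift = f_t + (1/2) f_xx = -7*exp(-t/4 - x/3)/36 and diffusion = f_x = -exp(-t/4 - x/3)/3. Substituting x = B_t:
  d(exp(-B_t/3 - t/4)) = (-7*exp(-B_t/3 - t/4)/36) dt + (-exp(-B_t/3 - t/4)/3) dB_t.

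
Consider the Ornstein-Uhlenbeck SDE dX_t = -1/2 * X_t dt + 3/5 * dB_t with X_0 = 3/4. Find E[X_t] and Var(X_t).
E[X_t] = 3*exp(-t/2)/4; Var(X_t) = 9/25 - 9*exp(-t)/25

The OU SDE dX = -theta X dt + sigma dB admits the integrating factor exp(theta t): d(exp(theta t) X_t) = sigma exp(theta t) dB_t. Integrating from 0 to t:
  X_t = x_0 * exp(-theta t) + sigma * int_0^t exp(-theta (t-s)) dB_s.
The Itô integral has mean 0 and (by the Itô isometry) variance sigma^2 * int_0^t exp(-2 theta (t - s)) ds = sigma^2 * (1 - exp(-2 theta t)) / (2 theta).
With theta = 1/2, sigma = 3/5, x_0 = 3/4:
  E[X_t] = 3/4 * exp(-1/2 t) = 3*exp(-t/2)/4
  Var(X_t) = (3/5)^2 * (1 - exp(-2*1/2 t)) / (2 * 1/2) = 9/25 - 9*exp(-t)/25.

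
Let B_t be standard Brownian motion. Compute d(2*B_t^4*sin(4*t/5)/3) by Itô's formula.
d(2*B_t^4*sin(4*t/5)/3) = (4*B_t^2*(2*B_t^2*cos(4*t/5)/15 + sin(4*t/5))) dt + (8*B_t^3*sin(4*t/5)/3) dB_t

Itô's formula for f(t, x): d f(t, B_t) = (f_t + (1/2) f_xx) dt + f_x dB_t. Compute partials of f(t, x) = 2*x^4*sin(4*t/5)/3:
  f_t(t,x)  = 8*x^4*cos(4*t/5)/15
  f_x(t,x)  = 8*x^3*sin(4*t/5)/3
  f_xx(t,x) = 8*x^2*sin(4*t/5)
Assemble drift = f_t + (1/2) f_xx = 4*x^2*(2*x^2*cos(4*t/5)/15 + sin(4*t/5)) and diffusion = f_x = 8*x^3*sin(4*t/5)/3. Substituting x = B_t:
  d(2*B_t^4*sin(4*t/5)/3) = (4*B_t^2*(2*B_t^2*cos(4*t/5)/15 + sin(4*t/5))) dt + (8*B_t^3*sin(4*t/5)/3) dB_t.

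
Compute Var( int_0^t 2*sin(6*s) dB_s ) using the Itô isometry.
Var = 2*t - sin(12*t)/6

The Itô integral of a deterministic integrand f(s) has mean 0 because each increment f(s) * (B_{s+ds} - B_s) has mean 0. By the Itô isometry:
  Var( int_0^t f(s) dB_s ) = E[ (int_0^t f(s) dB_s)^2 ] = int_0^t f(s)^2 ds.
Here f(s) = 2*sin(6*s), so f(s)^2 = 4*sin(6*s)^2. Integrate:
  int_0^t (4*sin(6*s)^2) ds = 2*t - sin(12*t)/6.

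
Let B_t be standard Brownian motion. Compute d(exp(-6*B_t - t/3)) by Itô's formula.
d(exp(-6*B_t - t/3)) = (53*exp(-6*B_t - t/3)/3) dt + (-6*exp(-6*B_t - t/3)) dB_t

Itô's formula for f(t, x): d f(t, B_t) = (f_t + (1/2) f_xx) dt + f_x dB_t. Compute partials of f(t, x) = exp(-t/3 - 6*x):
  f_t(t,x)  = -exp(-t/3 - 6*x)/3
  f_x(t,x)  = -6*exp(-t/3 - 6*x)
  f_xx(t,x) = 36*exp(-t/3 - 6*x)
Assemble drift = f_t + (1/2) f_xx = 53*exp(-t/3 - 6*x)/3 and diffusion = f_x = -6*exp(-t/3 - 6*x). Substituting x = B_t:
  d(exp(-6*B_t - t/3)) = (53*exp(-6*B_t - t/3)/3) dt + (-6*exp(-6*B_t - t/3)) dB_t.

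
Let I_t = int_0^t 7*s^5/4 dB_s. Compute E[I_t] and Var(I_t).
E[I_t] = 0; Var(I_t) = 49*t^11/176

The Itô integral of a deterministic integrand f(s) has mean 0 because each increment f(s) * (B_{s+ds} - B_s) has mean 0. By the Itô isometry:
  Var( int_0^t f(s) dB_s ) = E[ (int_0^t f(s) dB_s)^2 ] = int_0^t f(s)^2 ds.
Here f(s) = 7*s^5/4, so f(s)^2 = 49*s^10/16. Integrate:
  int_0^t (49*s^10/16) ds = 49*t^11/176.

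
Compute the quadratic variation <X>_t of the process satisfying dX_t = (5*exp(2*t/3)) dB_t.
<X>_t = 75*exp(4*t/3)/4 - 75/4

For an Itô process dX_t = a(t) dt + b(t) dB_t, the quadratic variation is <X>_t = int_0^t b(s)^2 ds (the drift term does not contribute). Here b(s) = 5*exp(2*s/3), so
  b(s)^2 = 25*exp(4*s/3).
Integrating from 0 to t:
  <X>_t = int_0^t (25*exp(4*s/3)) ds = 75*exp(4*t/3)/4 - 75/4.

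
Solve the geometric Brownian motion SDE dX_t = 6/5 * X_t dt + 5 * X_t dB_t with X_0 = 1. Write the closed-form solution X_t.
X_t = 1 * exp((-113/10) * t + (5) * B_t)

For GBM dX = mu X dt + sigma X dB with X_0 = x_0, apply Itô to Y = log X: dY = (mu - sigma^2/2) dt + sigma dB, so Y_t = log(x_0) + (mu - sigma^2/2) t + sigma B_t and hence X_t = x_0 * exp((mu - sigma^2/2) t + sigma B_t).
With mu = 6/5, sigma = 5, x_0 = 1, this gives:
  X_t = 1 * exp((-113/10) * t + (5) * B_t).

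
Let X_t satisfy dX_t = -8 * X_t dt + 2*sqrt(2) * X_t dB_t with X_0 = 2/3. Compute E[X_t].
E[X_t] = 2*exp(-8*t)/3

For GBM dX = mu X dt + sigma X dB with X_0 = x_0, apply Itô to Y = log X: dY = (mu - sigma^2/2) dt + sigma dB, so Y_t = log(x_0) + (mu - sigma^2/2) t + sigma B_t and hence X_t = x_0 * exp((mu - sigma^2/2) t + sigma B_t).
With mu = -8, sigma = 2*sqrt(2), x_0 = 2/3, this gives:
  X_t = 2/3 * exp((-12) * t + (2*sqrt(2)) * B_t).
Since sigma*B_t ~ Normal(0, sigma^2 t), E[exp(sigma*B_t)] = exp(sigma^2 t / 2); so E[X_t] = x_0 * exp((mu - sigma^2/2) t) * exp(sigma^2 t / 2) = x_0 * exp(mu t) = 2*exp(-8*t)/3.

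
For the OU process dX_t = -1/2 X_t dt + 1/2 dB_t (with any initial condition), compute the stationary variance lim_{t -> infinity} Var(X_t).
lim Var(X_t) = 1/4

The OU SDE dX = -theta X dt + sigma dB admits the integrating factor exp(theta t): d(exp(theta t) X_t) = sigma exp(theta t) dB_t. Integrating from 0 to t gives X_t = x_0 * exp(-theta t) + sigma * int_0^t exp(-theta (t-s)) dB_s for any initial x_0. The Itô integral has variance (by the Itô isometry) sigma^2 * int_0^t exp(-2 theta (t - s)) ds = sigma^2 * (1 - exp(-2 theta t)) / (2 theta), independent of x_0.
With theta = 1/2, sigma = 1/2:
  Var(X_t) = (1/2)^2 * (1 - exp(-2*1/2 t)) / (2 * 1/2) = (exp(t) - 1)*exp(-t)/4.
As t -> infinity, exp(-2*1/2 t) -> 0, so the stationary variance is sigma^2 / (2 theta) = 1/4.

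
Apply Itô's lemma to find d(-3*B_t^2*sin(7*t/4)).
d(-3*B_t^2*sin(7*t/4)) = (-21*B_t^2*cos(7*t/4)/4 - 3*sin(7*t/4)) dt + (-6*B_t*sin(7*t/4)) dB_t

Itô's formula for f(t, x): d f(t, B_t) = (f_t + (1/2) f_xx) dt + f_x dB_t. Compute partials of f(t, x) = -3*x^2*sin(7*t/4):
  f_t(t,x)  = -21*x^2*cos(7*t/4)/4
  f_x(t,x)  = -6*x*sin(7*t/4)
  f_xx(t,x) = -6*sin(7*t/4)
Assemble drift = f_t + (1/2) f_xx = -21*x^2*cos(7*t/4)/4 - 3*sin(7*t/4) and diffusion = f_x = -6*x*sin(7*t/4). Substituting x = B_t:
  d(-3*B_t^2*sin(7*t/4)) = (-21*B_t^2*cos(7*t/4)/4 - 3*sin(7*t/4)) dt + (-6*B_t*sin(7*t/4)) dB_t.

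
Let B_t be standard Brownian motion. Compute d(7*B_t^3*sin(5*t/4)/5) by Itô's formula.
d(7*B_t^3*sin(5*t/4)/5) = (7*B_t*(5*B_t^2*cos(5*t/4) + 12*sin(5*t/4))/20) dt + (21*B_t^2*sin(5*t/4)/5) dB_t

Itô's formula for f(t, x): d f(t, B_t) = (f_t + (1/2) f_xx) dt + f_x dB_t. Compute partials of f(t, x) = 7*x^3*sin(5*t/4)/5:
  f_t(t,x)  = 7*x^3*cos(5*t/4)/4
  f_x(t,x)  = 21*x^2*sin(5*t/4)/5
  f_xx(t,x) = 42*x*sin(5*t/4)/5
Assemble drift = f_t + (1/2) f_xx = 7*x*(5*x^2*cos(5*t/4) + 12*sin(5*t/4))/20 and diffusion = f_x = 21*x^2*sin(5*t/4)/5. Substituting x = B_t:
  d(7*B_t^3*sin(5*t/4)/5) = (7*B_t*(5*B_t^2*cos(5*t/4) + 12*sin(5*t/4))/20) dt + (21*B_t^2*sin(5*t/4)/5) dB_t.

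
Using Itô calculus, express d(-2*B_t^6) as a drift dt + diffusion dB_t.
d(-2*B_t^6) = (-30*B_t^4) dt + (-12*B_t^5) dB_t

Itô's formula for f(B_t) gives d f(B_t) = f'(B_t) dB_t + (1/2) f''(B_t) dt. Compute derivatives of f(x) = -2*x^6:
  f'(x)  = -12*x^5
  f''(x) = -60*x^4
Substitute x = B_t and multiply the f'' term by 1/2:
  drift     = (1/2) * (-60*x^4) evaluated at B_t = -30*B_t^4
  diffusion = (-12*x^5) evaluated at B_t = -12*B_t^5
Therefore d(-2*B_t^6) = (-30*B_t^4) dt + (-12*B_t^5) dB_t.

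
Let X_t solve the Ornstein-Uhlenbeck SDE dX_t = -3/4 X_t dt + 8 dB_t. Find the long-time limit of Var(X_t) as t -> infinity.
lim Var(X_t) = 128/3

The OU SDE dX = -theta X dt + sigma dB admits the integrating factor exp(theta t): d(exp(theta t) X_t) = sigma exp(theta t) dB_t. Integrating from 0 to t gives X_t = x_0 * exp(-theta t) + sigma * int_0^t exp(-theta (t-s)) dB_s for any initial x_0. The Itô integral has variance (by the Itô isometry) sigma^2 * int_0^t exp(-2 theta (t - s)) ds = sigma^2 * (1 - exp(-2 theta t)) / (2 theta), independent of x_0.
With theta = 3/4, sigma = 8:
  Var(X_t) = (8)^2 * (1 - exp(-2*3/4 t)) / (2 * 3/4) = 128/3 - 128*exp(-3*t/2)/3.
As t -> infinity, exp(-2*3/4 t) -> 0, so the stationary variance is sigma^2 / (2 theta) = 128/3.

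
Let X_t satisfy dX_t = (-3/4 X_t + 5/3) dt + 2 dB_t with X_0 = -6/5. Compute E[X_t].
E[X_t] = 20/9 - 154*exp(-3*t/4)/45

Taking expectations and using E[dB_t] = 0, the mean m(t) = E[X_t] satisfies the ODE m'(t) = a m(t) + b with m(0) = x_0. With a = -3/4, b = 5/3, x_0 = -6/5, the solution is
  m(t) = x_0 * exp(a t) + (b/a) * (exp(a t) - 1)
       = (-6/5) * exp((-3/4) t) + ((5/3)/(-3/4)) * (exp((-3/4) t) - 1)
       = 20/9 - 154*exp(-3*t/4)/45.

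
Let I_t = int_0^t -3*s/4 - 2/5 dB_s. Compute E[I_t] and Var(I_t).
E[I_t] = 0; Var(I_t) = t*(75*t^2 + 120*t + 64)/400

The Itô integral of a deterministic integrand f(s) has mean 0 because each increment f(s) * (B_{s+ds} - B_s) has mean 0. By the Itô isometry:
  Var( int_0^t f(s) dB_s ) = E[ (int_0^t f(s) dB_s)^2 ] = int_0^t f(s)^2 ds.
Here f(s) = -3*s/4 - 2/5, so f(s)^2 = (15*s + 8)^2/400. Integrate:
  int_0^t ((15*s + 8)^2/400) ds = t*(75*t^2 + 120*t + 64)/400.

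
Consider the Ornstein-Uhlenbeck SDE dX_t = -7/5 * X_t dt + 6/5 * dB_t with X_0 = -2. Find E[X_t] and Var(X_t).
E[X_t] = -2*exp(-7*t/5); Var(X_t) = 18/35 - 18*exp(-14*t/5)/35

The OU SDE dX = -theta X dt + sigma dB admits the integrating factor exp(theta t): d(exp(theta t) X_t) = sigma exp(theta t) dB_t. Integrating from 0 to t:
  X_t = x_0 * exp(-theta t) + sigma * int_0^t exp(-theta (t-s)) dB_s.
The Itô integral has mean 0 and (by the Itô isometry) variance sigma^2 * int_0^t exp(-2 theta (t - s)) ds = sigma^2 * (1 - exp(-2 theta t)) / (2 theta).
With theta = 7/5, sigma = 6/5, x_0 = -2:
  E[X_t] = -2 * exp(-7/5 t) = -2*exp(-7*t/5)
  Var(X_t) = (6/5)^2 * (1 - exp(-2*7/5 t)) / (2 * 7/5) = 18/35 - 18*exp(-14*t/5)/35.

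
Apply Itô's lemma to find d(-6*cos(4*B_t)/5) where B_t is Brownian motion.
d(-6*cos(4*B_t)/5) = (48*cos(4*B_t)/5) dt + (24*sin(4*B_t)/5) dB_t

Itô's formula for f(B_t) gives d f(B_t) = f'(B_t) dB_t + (1/2) f''(B_t) dt. Compute derivatives of f(x) = -6*cos(4*x)/5:
  f'(x)  = 24*sin(4*x)/5
  f''(x) = 96*cos(4*x)/5
Substitute x = B_t and multiply the f'' term by 1/2:
  drift     = (1/2) * (96*cos(4*x)/5) evaluated at B_t = 48*cos(4*B_t)/5
  diffusion = (24*sin(4*x)/5) evaluated at B_t = 24*sin(4*B_t)/5
Therefore d(-6*cos(4*B_t)/5) = (48*cos(4*B_t)/5) dt + (24*sin(4*B_t)/5) dB_t.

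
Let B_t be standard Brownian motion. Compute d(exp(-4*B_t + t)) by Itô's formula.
d(exp(-4*B_t + t)) = (9*exp(-4*B_t + t)) dt + (-4*exp(-4*B_t + t)) dB_t

Itô's formula for f(t, x): d f(t, B_t) = (f_t + (1/2) f_xx) dt + f_x dB_t. Compute partials of f(t, x) = exp(t - 4*x):
  f_t(t,x)  = exp(t - 4*x)
  f_x(t,x)  = -4*exp(t - 4*x)
  f_xx(t,x) = 16*exp(t - 4*x)
Assemble drift = f_t + (1/2) f_xx = 9*exp(t - 4*x) and diffusion = f_x = -4*exp(t - 4*x). Substituting x = B_t:
  d(exp(-4*B_t + t)) = (9*exp(-4*B_t + t)) dt + (-4*exp(-4*B_t + t)) dB_t.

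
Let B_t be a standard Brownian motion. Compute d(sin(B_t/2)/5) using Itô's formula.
d(sin(B_t/2)/5) = (-sin(B_t/2)/40) dt + (cos(B_t/2)/10) dB_t

Itô's formula for f(B_t) gives d f(B_t) = f'(B_t) dB_t + (1/2) f''(B_t) dt. Compute derivatives of f(x) = sin(x/2)/5:
  f'(x)  = cos(x/2)/10
  f''(x) = -sin(x/2)/20
Substitute x = B_t and multiply the f'' term by 1/2:
  drift     = (1/2) * (-sin(x/2)/20) evaluated at B_t = -sin(B_t/2)/40
  diffusion = (cos(x/2)/10) evaluated at B_t = cos(B_t/2)/10
Therefore d(sin(B_t/2)/5) = (-sin(B_t/2)/40) dt + (cos(B_t/2)/10) dB_t.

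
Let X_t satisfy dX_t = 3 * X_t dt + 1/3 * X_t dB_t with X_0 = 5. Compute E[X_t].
E[X_t] = 5*exp(3*t)

For GBM dX = mu X dt + sigma X dB with X_0 = x_0, apply Itô to Y = log X: dY = (mu - sigma^2/2) dt + sigma dB, so Y_t = log(x_0) + (mu - sigma^2/2) t + sigma B_t and hence X_t = x_0 * exp((mu - sigma^2/2) t + sigma B_t).
With mu = 3, sigma = 1/3, x_0 = 5, this gives:
  X_t = 5 * exp((53/18) * t + (1/3) * B_t).
Since sigma*B_t ~ Normal(0, sigma^2 t), E[exp(sigma*B_t)] = exp(sigma^2 t / 2); so E[X_t] = x_0 * exp((mu - sigma^2/2) t) * exp(sigma^2 t / 2) = x_0 * exp(mu t) = 5*exp(3*t).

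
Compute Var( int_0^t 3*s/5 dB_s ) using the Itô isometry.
Var = 3*t^3/25

The Itô integral of a deterministic integrand f(s) has mean 0 because each increment f(s) * (B_{s+ds} - B_s) has mean 0. By the Itô isometry:
  Var( int_0^t f(s) dB_s ) = E[ (int_0^t f(s) dB_s)^2 ] = int_0^t f(s)^2 ds.
Here f(s) = 3*s/5, so f(s)^2 = 9*s^2/25. Integrate:
  int_0^t (9*s^2/25) ds = 3*t^3/25.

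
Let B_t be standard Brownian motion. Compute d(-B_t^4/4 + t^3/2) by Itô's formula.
d(-B_t^4/4 + t^3/2) = (-3*B_t^2/2 + 3*t^2/2) dt + (-B_t^3) dB_t

Itô's formula for f(t, x): d f(t, B_t) = (f_t + (1/2) f_xx) dt + f_x dB_t. Compute partials of f(t, x) = t^3/2 - x^4/4:
  f_t(t,x)  = 3*t^2/2
  f_x(t,x)  = -x^3
  f_xx(t,x) = -3*x^2
Assemble drift = f_t + (1/2) f_xx = 3*t^2/2 - 3*x^2/2 and diffusion = f_x = -x^3. Substituting x = B_t:
  d(-B_t^4/4 + t^3/2) = (-3*B_t^2/2 + 3*t^2/2) dt + (-B_t^3) dB_t.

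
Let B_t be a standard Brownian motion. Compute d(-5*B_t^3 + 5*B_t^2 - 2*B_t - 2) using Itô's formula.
d(-5*B_t^3 + 5*B_t^2 - 2*B_t - 2) = (5 - 15*B_t) dt + (-15*B_t^2 + 10*B_t - 2) dB_t

Itô's formula for f(B_t) gives d f(B_t) = f'(B_t) dB_t + (1/2) f''(B_t) dt. Compute derivatives of f(x) = -5*x^3 + 5*x^2 - 2*x - 2:
  f'(x)  = -15*x^2 + 10*x - 2
  f''(x) = 10 - 30*x
Substitute x = B_t and multiply the f'' term by 1/2:
  drift     = (1/2) * (10 - 30*x) evaluated at B_t = 5 - 15*B_t
  diffusion = (-15*x^2 + 10*x - 2) evaluated at B_t = -15*B_t^2 + 10*B_t - 2
Therefore d(-5*B_t^3 + 5*B_t^2 - 2*B_t - 2) = (5 - 15*B_t) dt + (-15*B_t^2 + 10*B_t - 2) dB_t.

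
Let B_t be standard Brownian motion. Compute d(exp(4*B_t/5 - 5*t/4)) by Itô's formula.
d(exp(4*B_t/5 - 5*t/4)) = (-93*exp(4*B_t/5 - 5*t/4)/100) dt + (4*exp(4*B_t/5 - 5*t/4)/5) dB_t

Itô's formula for f(t, x): d f(t, B_t) = (f_t + (1/2) f_xx) dt + f_x dB_t. Compute partials of f(t, x) = exp(-5*t/4 + 4*x/5):
  f_t(t,x)  = -5*exp(-5*t/4 + 4*x/5)/4
  f_x(t,x)  = 4*exp(-5*t/4 + 4*x/5)/5
  f_xx(t,x) = 16*exp(-5*t/4 + 4*x/5)/25
Assemble drift = f_t + (1/2) f_xx = -93*exp(-5*t/4 + 4*x/5)/100 and diffusion = f_x = 4*exp(-5*t/4 + 4*x/5)/5. Substituting x = B_t:
  d(exp(4*B_t/5 - 5*t/4)) = (-93*exp(4*B_t/5 - 5*t/4)/100) dt + (4*exp(4*B_t/5 - 5*t/4)/5) dB_t.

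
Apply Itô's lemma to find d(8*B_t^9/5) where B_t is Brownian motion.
d(8*B_t^9/5) = (288*B_t^7/5) dt + (72*B_t^8/5) dB_t

Itô's formula for f(B_t) gives d f(B_t) = f'(B_t) dB_t + (1/2) f''(B_t) dt. Compute derivatives of f(x) = 8*x^9/5:
  f'(x)  = 72*x^8/5
  f''(x) = 576*x^7/5
Substitute x = B_t and multiply the f'' term by 1/2:
  drift     = (1/2) * (576*x^7/5) evaluated at B_t = 288*B_t^7/5
  diffusion = (72*x^8/5) evaluated at B_t = 72*B_t^8/5
Therefore d(8*B_t^9/5) = (288*B_t^7/5) dt + (72*B_t^8/5) dB_t.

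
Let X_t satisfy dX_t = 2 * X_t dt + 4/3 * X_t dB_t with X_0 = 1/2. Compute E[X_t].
E[X_t] = exp(2*t)/2

For GBM dX = mu X dt + sigma X dB with X_0 = x_0, apply Itô to Y = log X: dY = (mu - sigma^2/2) dt + sigma dB, so Y_t = log(x_0) + (mu - sigma^2/2) t + sigma B_t and hence X_t = x_0 * exp((mu - sigma^2/2) t + sigma B_t).
With mu = 2, sigma = 4/3, x_0 = 1/2, this gives:
  X_t = 1/2 * exp((10/9) * t + (4/3) * B_t).
Since sigma*B_t ~ Normal(0, sigma^2 t), E[exp(sigma*B_t)] = exp(sigma^2 t / 2); so E[X_t] = x_0 * exp((mu - sigma^2/2) t) * exp(sigma^2 t / 2) = x_0 * exp(mu t) = exp(2*t)/2.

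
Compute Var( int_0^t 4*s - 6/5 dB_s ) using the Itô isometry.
Var = 4*t*(100*t^2 - 90*t + 27)/75

The Itô integral of a deterministic integrand f(s) has mean 0 because each increment f(s) * (B_{s+ds} - B_s) has mean 0. By the Itô isometry:
  Var( int_0^t f(s) dB_s ) = E[ (int_0^t f(s) dB_s)^2 ] = int_0^t f(s)^2 ds.
Here f(s) = 4*s - 6/5, so f(s)^2 = 4*(10*s - 3)^2/25. Integrate:
  int_0^t (4*(10*s - 3)^2/25) ds = 4*t*(100*t^2 - 90*t + 27)/75.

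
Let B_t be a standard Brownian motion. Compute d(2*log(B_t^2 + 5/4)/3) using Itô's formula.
d(2*log(B_t^2 + 5/4)/3) = (8*(5 - 4*B_t^2)/(3*(4*B_t^2 + 5)^2)) dt + (16*B_t/(3*(4*B_t^2 + 5))) dB_t

Itô's formula for f(B_t) gives d f(B_t) = f'(B_t) dB_t + (1/2) f''(B_t) dt. Compute derivatives of f(x) = 2*log(x^2 + 5/4)/3:
  f'(x)  = 16*x/(3*(4*x^2 + 5))
  f''(x) = 16*(5 - 4*x^2)/(3*(4*x^2 + 5)^2)
Substitute x = B_t and multiply the f'' term by 1/2:
  drift     = (1/2) * (16*(5 - 4*x^2)/(3*(4*x^2 + 5)^2)) evaluated at B_t = 8*(5 - 4*B_t^2)/(3*(4*B_t^2 + 5)^2)
  diffusion = (16*x/(3*(4*x^2 + 5))) evaluated at B_t = 16*B_t/(3*(4*B_t^2 + 5))
Therefore d(2*log(B_t^2 + 5/4)/3) = (8*(5 - 4*B_t^2)/(3*(4*B_t^2 + 5)^2)) dt + (16*B_t/(3*(4*B_t^2 + 5))) dB_t.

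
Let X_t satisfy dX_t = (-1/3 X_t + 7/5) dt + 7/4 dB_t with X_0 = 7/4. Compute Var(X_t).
Var(X_t) = 147/32 - 147*exp(-2*t/3)/32

The variance V(t) = Var(X_t) satisfies V'(t) = 2 a V(t) + c^2 with V(0) = 0 (drift coefficient is linear in X, diffusion is constant). With a = -1/3, c = 7/4, the solution is
  V(t) = (c^2 / (2 a)) * (exp(2 a t) - 1)
       = ((7/4)^2 / (2*(-1/3))) * (exp((-2/3) t) - 1)
       = 147/32 - 147*exp(-2*t/3)/32.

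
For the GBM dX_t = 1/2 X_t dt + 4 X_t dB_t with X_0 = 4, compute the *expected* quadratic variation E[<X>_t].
E[<X>_t] = 256*exp(17*t)/17 - 256/17

<X>_t = int_0^t (4 * X_s)^2 ds. Taking expectation inside the integral: E[<X>_t] = 4^2 * int_0^t E[X_s^2] ds. For GBM, E[X_s^2] = x_0^2 * exp((2 mu + sigma^2) s). Integrating:
  E[<X>_t] = 4^2 * 4^2 * (exp((2*(1/2) + 4^2) t) - 1) / (2*(1/2) + 4^2)
           = 4^2 * 4^2 * (exp(17 t) - 1) / 17 = 256*exp(17*t)/17 - 256/17.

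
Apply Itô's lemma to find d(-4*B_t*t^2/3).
d(-4*B_t*t^2/3) = (-8*B_t*t/3) dt + (-4*t^2/3) dB_t

Itô's formula for f(t, x): d f(t, B_t) = (f_t + (1/2) f_xx) dt + f_x dB_t. Compute partials of f(t, x) = -4*t^2*x/3:
  f_t(t,x)  = -8*t*x/3
  f_x(t,x)  = -4*t^2/3
  f_xx(t,x) = 0
Assemble drift = f_t + (1/2) f_xx = -8*t*x/3 and diffusion = f_x = -4*t^2/3. Substituting x = B_t:
  d(-4*B_t*t^2/3) = (-8*B_t*t/3) dt + (-4*t^2/3) dB_t.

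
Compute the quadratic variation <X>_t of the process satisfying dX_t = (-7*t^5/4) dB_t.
<X>_t = 49*t^11/176

For an Itô process dX_t = a(t) dt + b(t) dB_t, the quadratic variation is <X>_t = int_0^t b(s)^2 ds (the drift term does not contribute). Here b(s) = -7*s^5/4, so
  b(s)^2 = 49*s^10/16.
Integrating from 0 to t:
  <X>_t = int_0^t (49*s^10/16) ds = 49*t^11/176.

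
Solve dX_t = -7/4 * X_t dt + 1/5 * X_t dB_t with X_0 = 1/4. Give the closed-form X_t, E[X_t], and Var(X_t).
X_t = 1/4 * exp((-177/100) t + (1/5) B_t); E[X_t] = exp(-7*t/4)/4; Var(X_t) = (exp(t/25) - 1)*exp(-7*t/2)/16

For GBM dX = mu X dt + sigma X dB with X_0 = x_0, apply Itô to Y = log X: dY = (mu - sigma^2/2) dt + sigma dB, so Y_t = log(x_0) + (mu - sigma^2/2) t + sigma B_t and hence X_t = x_0 * exp((mu - sigma^2/2) t + sigma B_t).
With mu = -7/4, sigma = 1/5, x_0 = 1/4, this gives:
  X_t = 1/4 * exp((-177/100) * t + (1/5) * B_t).
Since sigma*B_t ~ Normal(0, sigma^2 t), E[exp(sigma*B_t)] = exp(sigma^2 t / 2); so E[X_t] = x_0 * exp((mu - sigma^2/2) t) * exp(sigma^2 t / 2) = x_0 * exp(mu t) = exp(-7*t/4)/4.
Var(X_t) = E[X_t^2] - (E[X_t])^2 = x_0^2 * exp(2 mu t) * (exp(sigma^2 t) - 1) = (exp(t/25) - 1)*exp(-7*t/2)/16.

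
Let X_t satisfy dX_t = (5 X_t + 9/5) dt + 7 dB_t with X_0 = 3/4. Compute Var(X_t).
Var(X_t) = 49*exp(10*t)/10 - 49/10

The variance V(t) = Var(X_t) satisfies V'(t) = 2 a V(t) + c^2 with V(0) = 0 (drift coefficient is linear in X, diffusion is constant). With a = 5, c = 7, the solution is
  V(t) = (c^2 / (2 a)) * (exp(2 a t) - 1)
       = (7^2 / (2*5)) * (exp(10 t) - 1)
       = 49*exp(10*t)/10 - 49/10.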